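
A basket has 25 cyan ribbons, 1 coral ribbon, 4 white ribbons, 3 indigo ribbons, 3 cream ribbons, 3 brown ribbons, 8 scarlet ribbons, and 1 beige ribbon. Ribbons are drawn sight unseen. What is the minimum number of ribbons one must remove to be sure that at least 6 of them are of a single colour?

26

An adversary could hand out at most 5 ribbons per colour (6 colours run out sooner): 5 + 1 + 4 + 3 + 3 + 3 + 5 + 1 = 25 ribbons and still no colour has 6.
One more ribbon lands in a colour already at 5, so 26 draws are enough and 25 are not.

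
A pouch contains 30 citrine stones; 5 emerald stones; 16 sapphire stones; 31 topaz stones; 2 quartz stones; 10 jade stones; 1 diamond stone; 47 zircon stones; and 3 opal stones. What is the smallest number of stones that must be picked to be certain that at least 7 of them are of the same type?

42

Put each drawn stone into a box by type. The largest draw with every box below 7 takes min(count, 6) from each type; types with fewer than 6 contribute all they have.
Σ min(cᵢ, 6) = 6 + 5 + 6 + 6 + 2 + 6 + 1 + 6 + 3 = 41.
Draw number 41 + 1 = 42 must push one box to 7.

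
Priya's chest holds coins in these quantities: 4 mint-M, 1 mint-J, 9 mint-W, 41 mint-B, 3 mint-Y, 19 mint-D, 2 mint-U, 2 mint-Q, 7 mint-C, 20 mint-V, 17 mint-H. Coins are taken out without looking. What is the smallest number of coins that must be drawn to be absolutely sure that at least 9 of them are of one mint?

By the pigeonhole principle, put each drawn coin into a box by mint. The largest draw with every box below 9 takes min(count, 8) from each mint; mints with fewer than 8 contribute all they have.
Σ min(cᵢ, 8) = 4 + 1 + 8 + 8 + 3 + 8 + 2 + 2 + 7 + 8 + 8 = 59.
Draw number 59 + 1 = 60 must push one box to 9.

60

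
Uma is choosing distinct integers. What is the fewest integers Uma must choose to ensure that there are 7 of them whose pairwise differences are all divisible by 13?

Integers whose pairwise differences are multiples of 13 are exactly those sharing a remainder mod 13. By pigeonhole, the 13 residue classes mod 13 are the pigeonholes.
With 78 integers one could put 6 in each residue class and have no class reach 7.
The 79th integer pushes some class to 7, so 13·6 + 1 = 79.

79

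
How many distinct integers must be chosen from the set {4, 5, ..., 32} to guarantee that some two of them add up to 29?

19

Two chosen integers sum to 29 exactly when both halves of some pair {x, 29−x} with 4 ≤ x ≤ 29−x ≤ 25 are chosen — 11 such pairs.
The remaining 7 elements (those with no distinct partner in range) can never complete a 29-sum, so the worst case takes all of them and one from each pair: 7 + 11 = 18.
By pigeonhole, the 19th integer has to be the second member of some pair, so 18 + 1 = 19.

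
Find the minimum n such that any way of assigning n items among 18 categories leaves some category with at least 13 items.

With 216 items one could put exactly 12 in each of the 18 categories, and no category would reach 13.
One more item must land in a category that already has 12, giving it 13.
So 18 × 12 + 1 = 217 items are required.

217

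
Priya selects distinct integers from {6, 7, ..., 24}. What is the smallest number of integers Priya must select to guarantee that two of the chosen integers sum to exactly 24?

14

Two chosen integers sum to 24 exactly when both halves of some pair {x, 24−x} with 6 ≤ x ≤ 24−x ≤ 18 are chosen — 6 such pairs.
The remaining 7 elements (those with no distinct partner in range) can never complete a 24-sum, so the worst case takes all of them and one from each pair: 7 + 6 = 13.
Pigeonhole: the 14th integer has to be the second member of some pair, so 13 + 1 = 14.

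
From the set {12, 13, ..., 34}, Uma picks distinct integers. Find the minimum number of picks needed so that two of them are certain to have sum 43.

14

Group the elements by complementary pair {x, 43−x}: {12,31}, {13,30}, {14,29}, …, giving 10 two-element pairs and 3 integers whose partner 43−x falls outside [12,34].
Treating each of those 13 groups as a pigeonhole, one can pick one integer per group — 13 integers — with no two summing to 43.
The 14th integer lands in an occupied pair, forcing a sum of 43.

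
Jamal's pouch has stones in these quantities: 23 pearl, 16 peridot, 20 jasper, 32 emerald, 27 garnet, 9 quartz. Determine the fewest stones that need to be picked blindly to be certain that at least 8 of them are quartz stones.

In the worst case for collecting quartz stones, every non-quartz stone comes out first.
There are 23 + 16 + 20 + 32 + 27 = 118 non-quartz stones altogether.
After those, each further stone must be quartz, so 118 + 8 = 126 draws guarantee 8 quartz stones.

126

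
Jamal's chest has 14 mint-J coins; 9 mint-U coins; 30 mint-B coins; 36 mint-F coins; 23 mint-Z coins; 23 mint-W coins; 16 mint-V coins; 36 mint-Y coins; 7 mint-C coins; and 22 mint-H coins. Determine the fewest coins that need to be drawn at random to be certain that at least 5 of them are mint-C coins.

214

In the worst case for collecting mint-C coins, every non-mint-C coin comes out first.
There are 14 + 9 + 30 + 36 + 23 + 23 + 16 + 36 + 22 = 209 non-mint-C coins altogether.
After those, each further coin must be mint-C, so 209 + 5 = 214 draws guarantee 5 mint-C coins.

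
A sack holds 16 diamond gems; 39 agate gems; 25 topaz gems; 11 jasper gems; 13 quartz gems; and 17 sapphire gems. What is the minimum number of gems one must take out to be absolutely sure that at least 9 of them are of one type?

49

An adversary could hand out at most 8 gems per type: 8 + 8 + 8 + 8 + 8 + 8 = 48 gems and still no type has 9.
By the pigeonhole principle, one more gem lands in a type already at 8, so 49 draws are enough and 48 are not.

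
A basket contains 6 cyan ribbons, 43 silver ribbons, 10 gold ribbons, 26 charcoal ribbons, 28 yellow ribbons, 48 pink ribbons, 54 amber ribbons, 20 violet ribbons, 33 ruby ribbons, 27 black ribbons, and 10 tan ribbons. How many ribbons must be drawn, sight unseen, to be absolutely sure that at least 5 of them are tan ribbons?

300

In the worst case for collecting tan ribbons, every non-tan ribbon comes out first.
There are 6 + 43 + 10 + 26 + 28 + 48 + 54 + 20 + 33 + 27 = 295 non-tan ribbons altogether.
After those, each further ribbon must be tan, so 295 + 5 = 300 draws guarantee 5 tan ribbons.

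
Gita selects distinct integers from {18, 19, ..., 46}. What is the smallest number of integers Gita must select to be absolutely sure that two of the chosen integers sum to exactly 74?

Two chosen integers sum to 74 exactly when both halves of some pair {x, 74−x} with 28 ≤ x ≤ 74−x ≤ 46 are chosen — 9 such pairs.
The remaining 11 elements (those with no distinct partner in range) can never complete a 74-sum, so the worst case takes all of them and one from each pair: 11 + 9 = 20.
By the pigeonhole principle, the 21st integer has to be the second member of some pair, so 20 + 1 = 21.

21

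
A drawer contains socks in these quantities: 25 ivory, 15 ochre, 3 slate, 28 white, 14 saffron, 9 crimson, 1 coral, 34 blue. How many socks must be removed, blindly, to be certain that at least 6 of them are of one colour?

35

Put each drawn sock into a box by colour. The largest draw with every box below 6 takes min(count, 5) from each colour; colours with fewer than 5 contribute all they have.
Σ min(cᵢ, 5) = 5 + 5 + 3 + 5 + 5 + 5 + 1 + 5 = 34.
Draw number 34 + 1 = 35 must push one box to 6.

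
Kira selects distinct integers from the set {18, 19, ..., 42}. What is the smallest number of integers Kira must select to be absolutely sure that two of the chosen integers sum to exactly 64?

16

A set avoiding the sum 64 can contain at most one of each pair {x, 64−x}, plus the 5 elements whose complement lies outside the range or equal to its own complement.
The integers 18, …, 32 (15 of them) are such a set: any two sum to at least 18+19 = 37 and at most 31+32 = 63 < 64.
Any 16th integer completes one of the 10 pairs, so 16 choices force a sum of 64.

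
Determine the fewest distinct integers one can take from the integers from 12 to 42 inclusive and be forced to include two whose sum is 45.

21

Two chosen integers sum to 45 exactly when both halves of some pair {x, 45−x} with 12 ≤ x ≤ 45−x ≤ 33 are chosen — 11 such pairs.
The remaining 9 elements (those with no distinct partner in range) can never complete a 45-sum, so the worst case takes all of them and one from each pair: 9 + 11 = 20.
The 21st integer has to be the second member of some pair, so 20 + 1 = 21.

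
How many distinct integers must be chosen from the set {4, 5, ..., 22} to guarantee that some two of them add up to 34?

Two chosen integers sum to 34 exactly when both halves of some pair {x, 34−x} with 12 ≤ x ≤ 34−x ≤ 22 are chosen — 5 such pairs.
The remaining 9 elements (those with no distinct partner in range) can never complete a 34-sum, so the worst case takes all of them and one from each pair: 9 + 5 = 14.
The 15th integer has to be the second member of some pair, so 14 + 1 = 15.

15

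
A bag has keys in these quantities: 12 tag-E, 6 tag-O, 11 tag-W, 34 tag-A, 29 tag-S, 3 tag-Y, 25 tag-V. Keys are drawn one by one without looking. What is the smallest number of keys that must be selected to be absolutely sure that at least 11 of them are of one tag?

Pigeonhole: put each drawn key into a box by tag. The largest draw with every box below 11 takes min(count, 10) from each tag; tags with fewer than 10 contribute all they have.
Σ min(cᵢ, 10) = 10 + 6 + 10 + 10 + 10 + 3 + 10 = 59.
Draw number 59 + 1 = 60 must push one box to 11.

60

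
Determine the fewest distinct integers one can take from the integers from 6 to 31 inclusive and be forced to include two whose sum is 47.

A set avoiding the sum 47 can contain at most one of each pair {x, 47−x}, plus the 10 elements whose complement lies outside the range.
The integers 6, …, 23 (18 of them) are such a set: any two sum to at least 6+7 = 13 and at most 22+23 = 45 < 47.
By pigeonhole, any 19th integer completes one of the 8 pairs, so 19 choices force a sum of 47.

19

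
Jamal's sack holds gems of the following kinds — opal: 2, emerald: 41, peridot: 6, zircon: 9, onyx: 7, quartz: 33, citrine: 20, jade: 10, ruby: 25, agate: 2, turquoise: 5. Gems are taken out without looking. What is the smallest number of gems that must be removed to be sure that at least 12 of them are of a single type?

Pigeonhole: put each drawn gem into a box by type. The largest draw with every box below 12 takes min(count, 11) from each type; types with fewer than 11 contribute all they have.
Σ min(cᵢ, 11) = 2 + 11 + 6 + 9 + 7 + 11 + 11 + 10 + 11 + 2 + 5 = 85.
Draw number 85 + 1 = 86 must push one box to 12.

86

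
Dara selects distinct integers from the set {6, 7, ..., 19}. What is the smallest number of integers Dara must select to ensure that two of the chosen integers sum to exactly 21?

10

Group the elements by complementary pair {x, 21−x}: {6,15}, {7,14}, {8,13}, …, giving 5 two-element pairs and 4 integers whose partner 21−x falls outside [6,19].
By pigeonhole, treating each of those 9 groups as a pigeonhole, one can pick one integer per group — 9 integers — with no two summing to 21.
The 10th integer lands in an occupied pair, forcing a sum of 21.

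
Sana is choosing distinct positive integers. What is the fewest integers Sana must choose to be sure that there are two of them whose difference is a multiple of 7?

8

Integers whose pairwise differences are multiples of 7 are exactly those sharing a remainder mod 7. The 7 residue classes mod 7 are the pigeonholes.
With 7 integers one could put 1 in each residue class and have no class reach 2.
The 8th integer pushes some class to 2, so 7·1 + 1 = 8.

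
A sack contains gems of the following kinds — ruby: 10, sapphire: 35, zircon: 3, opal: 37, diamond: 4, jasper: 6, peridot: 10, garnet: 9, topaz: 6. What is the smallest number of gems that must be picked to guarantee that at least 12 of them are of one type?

71

The 9 types are the holes; the gems drawn are the pigeons.
To avoid 12 of any one type, the worst case takes at most 11 of each type, or every gem of a type that has fewer than 11.
That gives 10 + 11 + 3 + 11 + 4 + 6 + 10 + 9 + 6 = 70 gems with no type reaching 12.
The next gem forces some type to 12, so 70 + 1 = 71.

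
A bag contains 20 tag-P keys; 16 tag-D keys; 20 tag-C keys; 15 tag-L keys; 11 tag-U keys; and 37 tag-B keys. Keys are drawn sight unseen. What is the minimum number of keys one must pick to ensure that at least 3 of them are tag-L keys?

107

In the worst case for collecting tag-L keys, every non-tag-L key comes out first.
There are 20 + 16 + 20 + 11 + 37 = 104 non-tag-L keys altogether.
After those, each further key must be tag-L, so 104 + 3 = 107 draws guarantee 3 tag-L keys.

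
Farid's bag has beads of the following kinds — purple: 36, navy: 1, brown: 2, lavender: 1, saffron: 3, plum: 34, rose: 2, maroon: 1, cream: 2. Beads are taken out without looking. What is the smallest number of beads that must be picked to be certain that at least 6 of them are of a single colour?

An adversary could hand out at most 5 beads per colour (7 colours run out sooner): 5 + 1 + 2 + 1 + 3 + 5 + 2 + 1 + 2 = 22 beads and still no colour has 6.
By pigeonhole, one more bead lands in a colour already at 5, so 23 draws are enough and 22 are not.

23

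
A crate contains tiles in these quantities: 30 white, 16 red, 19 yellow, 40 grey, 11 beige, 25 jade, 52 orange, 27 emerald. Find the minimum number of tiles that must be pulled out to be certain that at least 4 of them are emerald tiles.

In the worst case for collecting emerald tiles, every non-emerald tile comes out first.
There are 30 + 16 + 19 + 40 + 11 + 25 + 52 = 193 non-emerald tiles altogether.
After those, each further tile must be emerald, so 193 + 4 = 197 draws guarantee 4 emerald tiles.

197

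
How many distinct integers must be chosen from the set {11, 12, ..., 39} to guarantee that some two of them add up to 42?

Two chosen integers sum to 42 exactly when both halves of some pair {x, 42−x} with 11 ≤ x ≤ 42−x ≤ 31 are chosen — 10 such pairs.
The remaining 9 elements (those with no distinct partner in range) can never complete a 42-sum, so the worst case takes all of them and one from each pair: 9 + 10 = 19.
The 20th integer has to be the second member of some pair, so 19 + 1 = 20.

20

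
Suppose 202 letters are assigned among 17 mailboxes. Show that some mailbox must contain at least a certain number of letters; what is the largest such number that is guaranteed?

Pigeonhole: the 17 mailboxes are the holes and the 202 letters are the pigeons.
If every mailbox held at most 11 letters, the total would be at most 17 × 11 = 187, which is less than 202.
So some mailbox holds at least ⌈202/17⌉ = 12 letters.

12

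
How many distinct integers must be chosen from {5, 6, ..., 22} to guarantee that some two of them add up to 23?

12

Group the elements by complementary pair {x, 23−x}: {5,18}, {6,17}, {7,16}, …, giving 7 two-element pairs and 4 integers whose partner 23−x falls outside [5,22].
By the pigeonhole principle, treating each of those 11 groups as a pigeonhole, one can pick one integer per group — 11 integers — with no two summing to 23.
The 12th integer lands in an occupied pair, forcing a sum of 23.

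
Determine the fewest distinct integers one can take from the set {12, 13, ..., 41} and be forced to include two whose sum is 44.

Group the elements by complementary pair {x, 44−x}: {12,32}, {13,31}, {14,30}, …, giving 10 two-element pairs, the single value 22 (it cannot pair with itself since the integers are distinct), and 9 integers whose partner 44−x falls outside [12,41].
By pigeonhole, treating each of those 20 groups as a pigeonhole, one can pick one integer per group — 20 integers — with no two summing to 44.
The 21st integer lands in an occupied pair, forcing a sum of 44.

21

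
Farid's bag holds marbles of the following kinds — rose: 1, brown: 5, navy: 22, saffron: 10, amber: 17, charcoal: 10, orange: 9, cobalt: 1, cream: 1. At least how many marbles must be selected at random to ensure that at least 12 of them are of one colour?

Put each drawn marble into a box by colour. The largest draw with every box below 12 takes min(count, 11) from each colour; colours with fewer than 11 contribute all they have.
Σ min(cᵢ, 11) = 1 + 5 + 11 + 10 + 11 + 10 + 9 + 1 + 1 = 59.
Draw number 59 + 1 = 60 must push one box to 12.

60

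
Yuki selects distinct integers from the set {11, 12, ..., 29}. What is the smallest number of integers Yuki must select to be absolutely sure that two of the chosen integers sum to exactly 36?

13

Two chosen integers sum to 36 exactly when both halves of some pair {x, 36−x} with 11 ≤ x ≤ 36−x ≤ 25 are chosen — 7 such pairs.
The remaining 5 elements (those with no distinct partner in range) can never complete a 36-sum, so the worst case takes all of them and one from each pair: 5 + 7 = 12.
By pigeonhole, the 13th integer has to be the second member of some pair, so 12 + 1 = 13.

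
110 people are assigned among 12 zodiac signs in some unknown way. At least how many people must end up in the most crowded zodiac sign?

10

The 12 zodiac signs are the holes and the 110 people are the pigeons.
If every zodiac sign held at most 9 people, the total would be at most 12 × 9 = 108, which is less than 110.
So some zodiac sign holds at least ⌈110/12⌉ = 10 people.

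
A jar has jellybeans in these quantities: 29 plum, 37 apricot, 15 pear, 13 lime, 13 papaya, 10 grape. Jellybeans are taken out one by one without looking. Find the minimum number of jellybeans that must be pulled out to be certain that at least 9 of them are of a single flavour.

49

An adversary could hand out at most 8 jellybeans per flavour: 8 + 8 + 8 + 8 + 8 + 8 = 48 jellybeans and still no flavour has 9.
By the pigeonhole principle, one more jellybean lands in a flavour already at 8, so 49 draws are enough and 48 are not.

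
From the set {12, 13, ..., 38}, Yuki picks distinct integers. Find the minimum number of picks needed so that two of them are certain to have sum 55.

Group the elements by complementary pair {x, 55−x}: {17,38}, {18,37}, {19,36}, …, giving 11 two-element pairs and 5 integers whose partner 55−x falls outside [12,38].
By the pigeonhole principle, treating each of those 16 groups as a pigeonhole, one can pick one integer per group — 16 integers — with no two summing to 55.
The 17th integer lands in an occupied pair, forcing a sum of 55.

17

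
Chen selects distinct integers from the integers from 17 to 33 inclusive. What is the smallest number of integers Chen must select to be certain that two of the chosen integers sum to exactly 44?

13

Group the elements by complementary pair {x, 44−x}: {17,27}, {18,26}, {19,25}, …, giving 5 two-element pairs, the single value 22 (it cannot pair with itself since the integers are distinct), and 6 integers whose partner 44−x falls outside [17,33].
By pigeonhole, treating each of those 12 groups as a pigeonhole, one can pick one integer per group — 12 integers — with no two summing to 44.
The 13th integer lands in an occupied pair, forcing a sum of 44.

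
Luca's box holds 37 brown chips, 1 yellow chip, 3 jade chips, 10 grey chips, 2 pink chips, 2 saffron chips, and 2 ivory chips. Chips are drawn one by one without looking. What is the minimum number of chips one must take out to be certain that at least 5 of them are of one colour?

19

By pigeonhole, put each drawn chip into a box by colour. The largest draw with every box below 5 takes min(count, 4) from each colour; colours with fewer than 4 contribute all they have.
Σ min(cᵢ, 4) = 4 + 1 + 3 + 4 + 2 + 2 + 2 = 18.
Draw number 18 + 1 = 19 must push one box to 5.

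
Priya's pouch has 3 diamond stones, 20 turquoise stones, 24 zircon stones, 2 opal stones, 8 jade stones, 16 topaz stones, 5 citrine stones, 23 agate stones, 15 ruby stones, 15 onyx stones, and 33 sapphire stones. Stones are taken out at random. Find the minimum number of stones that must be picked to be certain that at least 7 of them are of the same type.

An adversary could hand out at most 6 stones per type (diamond, opal, citrine run out sooner): 3 + 6 + 6 + 2 + 6 + 6 + 5 + 6 + 6 + 6 + 6 = 58 stones and still no type has 7.
By pigeonhole, one more stone lands in a type already at 6, so 59 draws are enough and 58 are not.

59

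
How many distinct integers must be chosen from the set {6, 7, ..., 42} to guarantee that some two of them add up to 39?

24

Group the elements by complementary pair {x, 39−x}: {6,33}, {7,32}, {8,31}, …, giving 14 two-element pairs and 9 integers whose partner 39−x falls outside [6,42].
By pigeonhole, treating each of those 23 groups as a pigeonhole, one can pick one integer per group — 23 integers — with no two summing to 39.
The 24th integer lands in an occupied pair, forcing a sum of 39.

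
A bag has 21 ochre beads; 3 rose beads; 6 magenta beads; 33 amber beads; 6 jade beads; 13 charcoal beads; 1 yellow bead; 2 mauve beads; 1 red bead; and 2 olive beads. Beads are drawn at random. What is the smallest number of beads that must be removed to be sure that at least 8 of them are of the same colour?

43

By the pigeonhole principle, the 10 colours are the holes; the beads drawn are the pigeons.
To avoid 8 of any one colour, the worst case takes at most 7 of each colour, or every bead of a colour that has fewer than 7.
That gives 7 + 3 + 6 + 7 + 6 + 7 + 1 + 2 + 1 + 2 = 42 beads with no colour reaching 8.
The next bead forces some colour to 8, so 42 + 1 = 43.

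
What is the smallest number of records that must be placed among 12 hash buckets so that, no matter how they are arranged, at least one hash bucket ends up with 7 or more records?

With 72 records one could put exactly 6 in each of the 12 hash buckets, and no hash bucket would reach 7.
By pigeonhole, one more record must land in a hash bucket that already has 6, giving it 7.
So 12 × 6 + 1 = 73 records are required.

73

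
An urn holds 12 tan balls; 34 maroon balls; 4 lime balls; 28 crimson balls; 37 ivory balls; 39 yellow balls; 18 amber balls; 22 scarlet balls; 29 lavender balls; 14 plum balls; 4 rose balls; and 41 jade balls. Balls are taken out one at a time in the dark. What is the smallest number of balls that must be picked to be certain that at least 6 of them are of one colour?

An adversary could hand out at most 5 balls per colour (lime, rose run out sooner): 5 + 5 + 4 + 5 + 5 + 5 + 5 + 5 + 5 + 5 + 4 + 5 = 58 balls and still no colour has 6.
By the pigeonhole principle, one more ball lands in a colour already at 5, so 59 draws are enough and 58 are not.

59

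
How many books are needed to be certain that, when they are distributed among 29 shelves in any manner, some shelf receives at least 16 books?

With 435 books one could put exactly 15 in each of the 29 shelves, and no shelf would reach 16.
By pigeonhole, one more book must land in a shelf that already has 15, giving it 16.
So 29 × 15 + 1 = 436 books are required.

436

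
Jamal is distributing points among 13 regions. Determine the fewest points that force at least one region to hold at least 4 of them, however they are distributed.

With 39 points one could put exactly 3 in each of the 13 regions, and no region would reach 4.
Pigeonhole: one more point must land in a region that already has 3, giving it 4.
So 13 × 3 + 1 = 40 points are required.

40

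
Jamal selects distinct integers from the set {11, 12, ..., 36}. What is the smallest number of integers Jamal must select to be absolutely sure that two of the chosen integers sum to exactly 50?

A set avoiding the sum 50 can contain at most one of each pair {x, 50−x}, plus the 4 elements whose complement lies outside the range or equal to its own complement.
The integers 11, …, 25 (15 of them) are such a set: any two sum to at least 11+12 = 23 and at most 24+25 = 49 < 50.
Any 16th integer completes one of the 11 pairs, so 16 choices force a sum of 50.

16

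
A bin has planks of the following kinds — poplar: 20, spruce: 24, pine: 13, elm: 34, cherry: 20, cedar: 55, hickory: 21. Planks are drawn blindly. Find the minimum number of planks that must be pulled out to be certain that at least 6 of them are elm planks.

159

In the worst case for collecting elm planks, every non-elm plank comes out first.
There are 20 + 24 + 13 + 20 + 55 + 21 = 153 non-elm planks altogether.
After those, each further plank must be elm, so 153 + 6 = 159 draws guarantee 6 elm planks.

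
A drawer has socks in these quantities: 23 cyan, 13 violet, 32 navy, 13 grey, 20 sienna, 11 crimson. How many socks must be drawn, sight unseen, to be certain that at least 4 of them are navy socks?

In the worst case for collecting navy socks, every non-navy sock comes out first.
There are 23 + 13 + 13 + 20 + 11 = 80 non-navy socks altogether.
After those, each further sock must be navy, so 80 + 4 = 84 draws guarantee 4 navy socks.

84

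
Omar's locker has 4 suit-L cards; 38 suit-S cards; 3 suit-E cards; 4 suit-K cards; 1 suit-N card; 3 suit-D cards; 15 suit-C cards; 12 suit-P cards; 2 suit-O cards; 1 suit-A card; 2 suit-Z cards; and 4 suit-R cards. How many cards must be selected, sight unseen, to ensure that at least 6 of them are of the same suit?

By the pigeonhole principle, the 12 suits are the holes; the cards drawn are the pigeons.
To avoid 6 of any one suit, the worst case takes at most 5 of each suit, or every card of a suit that has fewer than 5.
That gives 4 + 5 + 3 + 4 + 1 + 3 + 5 + 5 + 2 + 1 + 2 + 4 = 39 cards with no suit reaching 6.
The next card forces some suit to 6, so 39 + 1 = 40.

40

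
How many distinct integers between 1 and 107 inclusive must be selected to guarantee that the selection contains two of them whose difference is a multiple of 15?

Integers whose pairwise differences are multiples of 15 are exactly those sharing a remainder mod 15. By the pigeonhole principle, the 15 residue classes mod 15 are the pigeonholes.
With 15 integers one could put 1 in each residue class and have no class reach 2.
The 16th integer pushes some class to 2, so 15·1 + 1 = 16.

16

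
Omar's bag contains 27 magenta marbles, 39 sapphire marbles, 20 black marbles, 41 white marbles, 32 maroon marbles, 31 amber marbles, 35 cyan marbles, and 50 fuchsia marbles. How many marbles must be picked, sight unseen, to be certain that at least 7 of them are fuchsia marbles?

232

In the worst case for collecting fuchsia marbles, every non-fuchsia marble comes out first.
There are 27 + 39 + 20 + 41 + 32 + 31 + 35 = 225 non-fuchsia marbles altogether.
After those, each further marble must be fuchsia, so 225 + 7 = 232 draws guarantee 7 fuchsia marbles.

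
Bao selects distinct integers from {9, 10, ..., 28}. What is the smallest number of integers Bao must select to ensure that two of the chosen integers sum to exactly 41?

Two chosen integers sum to 41 exactly when both halves of some pair {x, 41−x} with 13 ≤ x ≤ 41−x ≤ 28 are chosen — 8 such pairs.
The remaining 4 elements (those with no distinct partner in range) can never complete a 41-sum, so the worst case takes all of them and one from each pair: 4 + 8 = 12.
The 13th integer has to be the second member of some pair, so 12 + 1 = 13.

13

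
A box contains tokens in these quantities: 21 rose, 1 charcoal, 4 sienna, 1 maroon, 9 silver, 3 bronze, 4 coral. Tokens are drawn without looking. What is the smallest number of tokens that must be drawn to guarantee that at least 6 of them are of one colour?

24

The 7 colours are the holes; the tokens drawn are the pigeons.
To avoid 6 of any one colour, the worst case takes at most 5 of each colour, or every token of a colour that has fewer than 5.
That gives 5 + 1 + 4 + 1 + 5 + 3 + 4 = 23 tokens with no colour reaching 6.
The next token forces some colour to 6, so 23 + 1 = 24.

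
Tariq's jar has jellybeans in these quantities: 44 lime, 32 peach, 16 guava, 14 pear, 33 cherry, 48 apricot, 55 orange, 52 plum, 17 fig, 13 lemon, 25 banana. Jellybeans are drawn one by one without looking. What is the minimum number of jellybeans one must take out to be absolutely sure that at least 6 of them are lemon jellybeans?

342

In the worst case for collecting lemon jellybeans, every non-lemon jellybean comes out first.
There are 44 + 32 + 16 + 14 + 33 + 48 + 55 + 52 + 17 + 25 = 336 non-lemon jellybeans altogether.
After those, each further jellybean must be lemon, so 336 + 6 = 342 draws guarantee 6 lemon jellybeans.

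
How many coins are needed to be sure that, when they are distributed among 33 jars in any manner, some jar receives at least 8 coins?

With 231 coins one could put exactly 7 in each of the 33 jars, and no jar would reach 8.
Pigeonhole: one more coin must land in a jar that already has 7, giving it 8.
So 33 × 7 + 1 = 232 coins are required.

232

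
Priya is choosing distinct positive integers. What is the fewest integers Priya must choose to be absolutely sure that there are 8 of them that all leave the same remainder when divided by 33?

The 33 residue classes mod 33 are the pigeonholes.
With 231 integers one could put 7 in each residue class and have no class reach 8.
The 232nd integer pushes some class to 8, so 33·7 + 1 = 232.

232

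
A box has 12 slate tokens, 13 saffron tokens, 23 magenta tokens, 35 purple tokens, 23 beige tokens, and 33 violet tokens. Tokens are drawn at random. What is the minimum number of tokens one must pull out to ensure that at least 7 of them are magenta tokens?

In the worst case for collecting magenta tokens, every non-magenta token comes out first.
There are 12 + 13 + 35 + 23 + 33 = 116 non-magenta tokens altogether.
After those, each further token must be magenta, so 116 + 7 = 123 draws guarantee 7 magenta tokens.

123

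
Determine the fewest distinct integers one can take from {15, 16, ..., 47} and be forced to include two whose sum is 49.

24

Group the elements by complementary pair {x, 49−x}: {15,34}, {16,33}, {17,32}, …, giving 10 two-element pairs and 13 integers whose partner 49−x falls outside [15,47].
Treating each of those 23 groups as a pigeonhole, one can pick one integer per group — 23 integers — with no two summing to 49.
The 24th integer lands in an occupied pair, forcing a sum of 49.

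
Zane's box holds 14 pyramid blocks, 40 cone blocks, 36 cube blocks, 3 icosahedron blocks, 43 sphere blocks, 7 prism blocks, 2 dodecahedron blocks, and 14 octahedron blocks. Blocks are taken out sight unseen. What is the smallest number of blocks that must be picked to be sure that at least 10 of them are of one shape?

The 8 shapes are the holes; the blocks drawn are the pigeons.
To avoid 10 of any one shape, the worst case takes at most 9 of each shape, or every block of a shape that has fewer than 9.
That gives 9 + 9 + 9 + 3 + 9 + 7 + 2 + 9 = 57 blocks with no shape reaching 10.
The next block forces some shape to 10, so 57 + 1 = 58.

58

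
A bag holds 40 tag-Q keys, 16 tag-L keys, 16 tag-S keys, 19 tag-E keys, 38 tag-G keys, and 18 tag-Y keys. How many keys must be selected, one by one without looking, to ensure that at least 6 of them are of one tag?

Put each drawn key into a box by tag. The largest draw with every box below 6 takes min(count, 5) from each tag.
Σ min(cᵢ, 5) = 5 + 5 + 5 + 5 + 5 + 5 = 30.
Draw number 30 + 1 = 31 must push one box to 6.

31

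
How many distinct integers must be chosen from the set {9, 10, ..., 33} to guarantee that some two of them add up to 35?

17

Two chosen integers sum to 35 exactly when both halves of some pair {x, 35−x} with 9 ≤ x ≤ 35−x ≤ 26 are chosen — 9 such pairs.
The remaining 7 elements (those with no distinct partner in range) can never complete a 35-sum, so the worst case takes all of them and one from each pair: 7 + 9 = 16.
The 17th integer has to be the second member of some pair, so 16 + 1 = 17.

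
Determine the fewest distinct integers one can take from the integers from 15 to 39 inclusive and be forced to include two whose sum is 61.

17

A set avoiding the sum 61 can contain at most one of each pair {x, 61−x}, plus the 7 elements whose complement lies outside the range.
The integers 15, …, 30 (16 of them) are such a set: any two sum to at least 15+16 = 31 and at most 29+30 = 59 < 61.
Any 17th integer completes one of the 9 pairs, so 17 choices force a sum of 61.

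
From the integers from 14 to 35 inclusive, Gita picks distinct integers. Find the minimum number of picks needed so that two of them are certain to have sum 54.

15

A set avoiding the sum 54 can contain at most one of each pair {x, 54−x}, plus the 6 elements whose complement lies outside the range or equal to its own complement.
The integers 14, …, 27 (14 of them) are such a set: any two sum to at least 14+15 = 29 and at most 26+27 = 53 < 54.
By pigeonhole, any 15th integer completes one of the 8 pairs, so 15 choices force a sum of 54.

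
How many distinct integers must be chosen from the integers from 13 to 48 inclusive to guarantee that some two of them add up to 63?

Two chosen integers sum to 63 exactly when both halves of some pair {x, 63−x} with 15 ≤ x ≤ 63−x ≤ 48 are chosen — 17 such pairs.
The remaining 2 elements (those with no distinct partner in range) can never complete a 63-sum, so the worst case takes all of them and one from each pair: 2 + 17 = 19.
By pigeonhole, the 20th integer has to be the second member of some pair, so 19 + 1 = 20.

20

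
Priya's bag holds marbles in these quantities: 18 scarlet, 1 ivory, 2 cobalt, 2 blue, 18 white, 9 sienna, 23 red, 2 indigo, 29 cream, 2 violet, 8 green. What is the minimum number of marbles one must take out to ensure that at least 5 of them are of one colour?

34

An adversary could hand out at most 4 marbles per colour (5 colours run out sooner): 4 + 1 + 2 + 2 + 4 + 4 + 4 + 2 + 4 + 2 + 4 = 33 marbles and still no colour has 5.
Pigeonhole: one more marble lands in a colour already at 4, so 34 draws are enough and 33 are not.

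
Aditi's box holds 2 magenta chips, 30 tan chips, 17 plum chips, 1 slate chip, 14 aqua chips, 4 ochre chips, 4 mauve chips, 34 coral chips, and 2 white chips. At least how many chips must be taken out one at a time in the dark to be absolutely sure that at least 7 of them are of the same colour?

An adversary could hand out at most 6 chips per colour (5 colours run out sooner): 2 + 6 + 6 + 1 + 6 + 4 + 4 + 6 + 2 = 37 chips and still no colour has 7.
Pigeonhole: one more chip lands in a colour already at 6, so 38 draws are enough and 37 are not.

38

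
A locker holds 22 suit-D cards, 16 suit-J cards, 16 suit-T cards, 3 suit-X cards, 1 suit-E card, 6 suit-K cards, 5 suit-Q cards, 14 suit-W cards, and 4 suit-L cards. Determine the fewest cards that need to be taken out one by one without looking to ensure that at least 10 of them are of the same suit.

An adversary could hand out at most 9 cards per suit (5 suits run out sooner): 9 + 9 + 9 + 3 + 1 + 6 + 5 + 9 + 4 = 55 cards and still no suit has 10.
By the pigeonhole principle, one more card lands in a suit already at 9, so 56 draws are enough and 55 are not.

56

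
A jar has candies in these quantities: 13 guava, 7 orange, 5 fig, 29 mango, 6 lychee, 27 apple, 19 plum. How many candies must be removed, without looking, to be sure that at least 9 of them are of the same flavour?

An adversary could hand out at most 8 candies per flavour (orange, fig, lychee run out sooner): 8 + 7 + 5 + 8 + 6 + 8 + 8 = 50 candies and still no flavour has 9.
Pigeonhole: one more candy lands in a flavour already at 8, so 51 draws are enough and 50 are not.

51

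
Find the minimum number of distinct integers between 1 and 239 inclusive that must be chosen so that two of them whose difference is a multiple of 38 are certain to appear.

39

Integers whose pairwise differences are multiples of 38 are exactly those sharing a remainder mod 38. The 38 residue classes mod 38 are the pigeonholes.
With 38 integers one could put 1 in each residue class and have no class reach 2.
The 39th integer pushes some class to 2, so 38·1 + 1 = 39.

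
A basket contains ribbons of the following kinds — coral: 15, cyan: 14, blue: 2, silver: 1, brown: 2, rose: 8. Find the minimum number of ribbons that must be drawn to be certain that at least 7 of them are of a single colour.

24

Pigeonhole: the 6 colours are the holes; the ribbons drawn are the pigeons.
To avoid 7 of any one colour, the worst case takes at most 6 of each colour, or every ribbon of a colour that has fewer than 6.
That gives 6 + 6 + 2 + 1 + 2 + 6 = 23 ribbons with no colour reaching 7.
The next ribbon forces some colour to 7, so 23 + 1 = 24.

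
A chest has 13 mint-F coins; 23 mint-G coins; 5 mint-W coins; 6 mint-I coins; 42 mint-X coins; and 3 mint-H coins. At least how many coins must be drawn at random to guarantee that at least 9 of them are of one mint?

Pigeonhole: put each drawn coin into a box by mint. The largest draw with every box below 9 takes min(count, 8) from each mint; mints with fewer than 8 contribute all they have.
Σ min(cᵢ, 8) = 8 + 8 + 5 + 6 + 8 + 3 = 38.
Draw number 38 + 1 = 39 must push one box to 9.

39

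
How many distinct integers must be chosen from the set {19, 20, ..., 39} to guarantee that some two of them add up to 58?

A set avoiding the sum 58 can contain at most one of each pair {x, 58−x}, plus the 1 element equal to its own complement.
The integers 29, …, 39 (11 of them) are such a set: any two sum to at least 29+30 = 59 > 58.
By the pigeonhole principle, any 12th integer completes one of the 10 pairs, so 12 choices force a sum of 58.

12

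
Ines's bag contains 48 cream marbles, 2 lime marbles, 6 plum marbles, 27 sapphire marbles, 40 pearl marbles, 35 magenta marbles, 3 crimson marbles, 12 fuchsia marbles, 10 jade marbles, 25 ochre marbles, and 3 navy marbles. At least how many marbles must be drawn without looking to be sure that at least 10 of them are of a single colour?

An adversary could hand out at most 9 marbles per colour (4 colours run out sooner): 9 + 2 + 6 + 9 + 9 + 9 + 3 + 9 + 9 + 9 + 3 = 77 marbles and still no colour has 10.
By the pigeonhole principle, one more marble lands in a colour already at 9, so 78 draws are enough and 77 are not.

78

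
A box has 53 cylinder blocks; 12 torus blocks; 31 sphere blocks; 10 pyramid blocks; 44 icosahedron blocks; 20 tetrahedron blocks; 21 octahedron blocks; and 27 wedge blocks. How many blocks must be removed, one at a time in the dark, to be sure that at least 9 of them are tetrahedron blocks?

In the worst case for collecting tetrahedron blocks, every non-tetrahedron block comes out first.
There are 53 + 12 + 31 + 10 + 44 + 21 + 27 = 198 non-tetrahedron blocks altogether.
After those, each further block must be tetrahedron, so 198 + 9 = 207 draws guarantee 9 tetrahedron blocks.

207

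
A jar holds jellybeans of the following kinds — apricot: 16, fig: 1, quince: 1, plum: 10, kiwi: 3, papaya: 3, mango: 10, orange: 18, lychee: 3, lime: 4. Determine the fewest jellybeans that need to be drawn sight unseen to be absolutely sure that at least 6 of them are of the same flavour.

By the pigeonhole principle, the 10 flavours are the holes; the jellybeans drawn are the pigeons.
To avoid 6 of any one flavour, the worst case takes at most 5 of each flavour, or every jellybean of a flavour that has fewer than 5.
That gives 5 + 1 + 1 + 5 + 3 + 3 + 5 + 5 + 3 + 4 = 35 jellybeans with no flavour reaching 6.
The next jellybean forces some flavour to 6, so 35 + 1 = 36.

36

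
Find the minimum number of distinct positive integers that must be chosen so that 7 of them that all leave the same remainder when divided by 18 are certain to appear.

By pigeonhole, the 18 residue classes mod 18 are the pigeonholes.
With 108 integers one could put 6 in each residue class and have no class reach 7.
The 109th integer pushes some class to 7, so 18·6 + 1 = 109.

109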